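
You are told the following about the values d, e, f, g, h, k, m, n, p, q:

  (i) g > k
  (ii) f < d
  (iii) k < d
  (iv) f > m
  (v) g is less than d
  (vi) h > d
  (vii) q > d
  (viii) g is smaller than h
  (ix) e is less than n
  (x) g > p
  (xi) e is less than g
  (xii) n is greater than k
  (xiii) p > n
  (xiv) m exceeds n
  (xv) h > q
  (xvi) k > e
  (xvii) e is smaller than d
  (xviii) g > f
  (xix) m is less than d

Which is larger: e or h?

h

e < n and n < p give e < p.
With p < g: e < n < p < g.
Then g < d extends the chain to d.
With d < q: e < n < p < g < d < q.
Then q < h extends the chain to h.
So e < h; h is the larger of the two.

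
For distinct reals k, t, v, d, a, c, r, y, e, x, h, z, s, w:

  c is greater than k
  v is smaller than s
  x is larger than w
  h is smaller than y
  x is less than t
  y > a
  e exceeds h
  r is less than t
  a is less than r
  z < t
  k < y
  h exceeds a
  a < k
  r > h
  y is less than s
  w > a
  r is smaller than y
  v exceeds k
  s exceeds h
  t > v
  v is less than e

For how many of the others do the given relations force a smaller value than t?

The elements the relations force below t are a, k, v, h, w, r, x, z — no chain reaches any other.
That is 8.

8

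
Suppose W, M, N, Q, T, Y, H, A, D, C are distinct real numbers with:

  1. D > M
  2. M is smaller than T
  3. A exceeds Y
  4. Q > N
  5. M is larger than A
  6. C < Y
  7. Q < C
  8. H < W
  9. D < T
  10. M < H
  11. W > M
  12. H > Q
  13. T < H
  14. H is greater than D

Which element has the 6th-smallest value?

Piecing the relations together gives one ordering: N < Q < C < Y < A < M < D < T < H < W.
Counting 6 from the smallest end gives M.

M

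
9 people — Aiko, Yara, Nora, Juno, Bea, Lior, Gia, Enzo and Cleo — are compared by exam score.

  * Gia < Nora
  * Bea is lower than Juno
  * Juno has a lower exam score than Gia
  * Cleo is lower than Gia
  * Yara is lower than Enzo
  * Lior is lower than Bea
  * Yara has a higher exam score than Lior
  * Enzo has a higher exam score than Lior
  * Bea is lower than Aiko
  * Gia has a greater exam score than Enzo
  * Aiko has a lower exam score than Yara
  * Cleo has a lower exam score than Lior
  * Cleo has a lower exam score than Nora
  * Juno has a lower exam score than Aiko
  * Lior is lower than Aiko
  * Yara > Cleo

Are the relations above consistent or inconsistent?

consistent

The single ordering Cleo < Lior < Bea < Juno < Aiko < Yara < Enzo < Gia < Nora satisfies every listed relation, so no contradiction arises.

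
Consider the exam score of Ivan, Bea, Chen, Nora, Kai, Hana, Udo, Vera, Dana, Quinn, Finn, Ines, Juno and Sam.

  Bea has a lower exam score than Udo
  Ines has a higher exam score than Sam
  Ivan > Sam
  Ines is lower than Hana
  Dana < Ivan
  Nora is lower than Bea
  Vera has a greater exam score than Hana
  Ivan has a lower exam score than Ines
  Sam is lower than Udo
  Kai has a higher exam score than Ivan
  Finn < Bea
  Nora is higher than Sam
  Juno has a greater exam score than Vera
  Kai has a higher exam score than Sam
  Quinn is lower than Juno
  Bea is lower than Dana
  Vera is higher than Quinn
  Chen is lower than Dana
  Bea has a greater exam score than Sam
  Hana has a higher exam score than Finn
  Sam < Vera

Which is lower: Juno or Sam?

The relevant relations are Sam < Nora; Nora < Bea; Bea < Dana; Dana < Ivan; Ivan < Ines; Ines < Hana; Hana < Vera; Vera < Juno.
Chaining these gives Sam < Nora < Bea < Dana < Ivan < Ines < Hana < Vera < Juno.
So Sam < Juno; Sam is the lower of the two.

Sam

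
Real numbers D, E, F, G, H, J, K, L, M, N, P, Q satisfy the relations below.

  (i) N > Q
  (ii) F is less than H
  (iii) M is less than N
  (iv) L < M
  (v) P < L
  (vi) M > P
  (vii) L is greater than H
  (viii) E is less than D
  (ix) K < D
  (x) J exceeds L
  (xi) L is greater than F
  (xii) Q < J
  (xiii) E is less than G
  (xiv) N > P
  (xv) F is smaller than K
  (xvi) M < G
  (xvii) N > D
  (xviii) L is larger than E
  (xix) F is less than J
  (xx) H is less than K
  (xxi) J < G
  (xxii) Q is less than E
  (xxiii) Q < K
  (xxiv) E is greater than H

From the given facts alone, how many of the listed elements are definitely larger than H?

8

Directly above H: E, L, K.
One step further: J, M, G, D (7 so far).
One step further: N (8 so far).
Nothing else is reachable above H; 8 in all.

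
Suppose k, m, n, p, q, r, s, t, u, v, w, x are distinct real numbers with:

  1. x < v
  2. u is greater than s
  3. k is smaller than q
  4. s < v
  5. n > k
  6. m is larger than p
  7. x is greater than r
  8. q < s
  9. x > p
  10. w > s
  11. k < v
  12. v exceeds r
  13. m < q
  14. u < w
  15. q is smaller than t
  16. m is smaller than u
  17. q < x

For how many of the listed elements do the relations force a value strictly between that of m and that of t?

1

Chaining upward from m reaches: q, s, u, w, x, v.
Chaining downward from t reaches: p, k, q.
Strictly between m and t are those in both lists: q — 1 element.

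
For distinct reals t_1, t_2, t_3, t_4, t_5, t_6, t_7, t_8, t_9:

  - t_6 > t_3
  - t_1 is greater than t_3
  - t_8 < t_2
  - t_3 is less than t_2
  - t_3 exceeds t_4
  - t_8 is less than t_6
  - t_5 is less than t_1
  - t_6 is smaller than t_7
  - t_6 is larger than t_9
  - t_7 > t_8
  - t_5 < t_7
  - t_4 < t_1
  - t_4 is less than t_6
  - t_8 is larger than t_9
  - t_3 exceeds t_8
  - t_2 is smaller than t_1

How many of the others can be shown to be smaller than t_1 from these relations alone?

6

From t_1 the given relations immediately reach t_5, t_4, t_3, t_2.
From those, t_8 — 5 in total.
From those, t_9 — 6 in total.
Nothing else is reachable below t_1; 6 in all.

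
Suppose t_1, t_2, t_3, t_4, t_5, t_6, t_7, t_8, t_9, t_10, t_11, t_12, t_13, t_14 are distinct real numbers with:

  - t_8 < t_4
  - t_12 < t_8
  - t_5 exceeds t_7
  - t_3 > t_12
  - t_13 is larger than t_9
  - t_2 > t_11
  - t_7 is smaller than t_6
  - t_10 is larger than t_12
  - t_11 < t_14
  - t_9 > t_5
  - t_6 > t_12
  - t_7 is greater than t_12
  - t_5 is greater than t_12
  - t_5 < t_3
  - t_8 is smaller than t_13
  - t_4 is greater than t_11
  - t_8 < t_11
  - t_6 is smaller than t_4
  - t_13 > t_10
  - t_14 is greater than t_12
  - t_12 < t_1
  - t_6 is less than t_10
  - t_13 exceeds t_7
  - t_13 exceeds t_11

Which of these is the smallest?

t_7 is not least since t_12 < t_7; t_1 is not least since t_12 < t_1; t_5 is not least since t_7 < t_5; t_8 is not least since t_12 < t_8; t_6 is not least since t_12 < t_6; t_10 is not least since t_6 < t_10; t_11 is not least since t_8 < t_11; t_3 is not least since t_12 < t_3; t_9 is not least since t_5 < t_9; t_13 is not least since t_11 < t_13; t_2 is not least since t_11 < t_2; t_14 is not least since t_11 < t_14; t_4 is not least since t_6 < t_4.
Only t_12 has nothing below it, so t_12 is the smallest.

t_12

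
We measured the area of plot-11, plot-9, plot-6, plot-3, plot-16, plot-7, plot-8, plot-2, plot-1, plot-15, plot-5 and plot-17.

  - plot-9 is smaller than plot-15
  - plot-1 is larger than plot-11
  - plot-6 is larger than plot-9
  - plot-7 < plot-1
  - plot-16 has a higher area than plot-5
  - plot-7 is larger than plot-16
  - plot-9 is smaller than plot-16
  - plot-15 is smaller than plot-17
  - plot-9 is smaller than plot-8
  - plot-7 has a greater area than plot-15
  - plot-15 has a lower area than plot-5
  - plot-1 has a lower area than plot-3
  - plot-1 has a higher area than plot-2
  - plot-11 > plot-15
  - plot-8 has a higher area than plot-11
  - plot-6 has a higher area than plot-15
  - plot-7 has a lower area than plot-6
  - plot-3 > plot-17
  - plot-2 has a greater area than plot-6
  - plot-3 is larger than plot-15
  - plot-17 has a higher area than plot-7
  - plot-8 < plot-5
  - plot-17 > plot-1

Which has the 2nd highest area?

The consecutive relations fix a unique order: plot-9 < plot-15 < plot-11 < plot-8 < plot-5 < plot-16 < plot-7 < plot-6 < plot-2 < plot-1 < plot-17 < plot-3.
The 2nd largest is plot-17.

plot-17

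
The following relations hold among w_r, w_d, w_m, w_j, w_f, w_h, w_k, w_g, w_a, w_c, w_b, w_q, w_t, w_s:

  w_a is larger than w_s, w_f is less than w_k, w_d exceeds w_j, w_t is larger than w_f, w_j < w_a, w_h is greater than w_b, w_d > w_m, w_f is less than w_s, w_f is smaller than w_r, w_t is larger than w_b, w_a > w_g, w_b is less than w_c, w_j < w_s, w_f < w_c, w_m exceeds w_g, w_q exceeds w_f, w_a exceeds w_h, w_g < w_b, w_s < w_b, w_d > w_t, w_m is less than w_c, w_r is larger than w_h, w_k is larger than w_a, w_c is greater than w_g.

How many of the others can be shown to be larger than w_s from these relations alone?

8

The elements the relations force above w_s are w_b, w_h, w_a, w_k, w_t, w_r, w_d, w_c — no chain reaches any other.
That is 8.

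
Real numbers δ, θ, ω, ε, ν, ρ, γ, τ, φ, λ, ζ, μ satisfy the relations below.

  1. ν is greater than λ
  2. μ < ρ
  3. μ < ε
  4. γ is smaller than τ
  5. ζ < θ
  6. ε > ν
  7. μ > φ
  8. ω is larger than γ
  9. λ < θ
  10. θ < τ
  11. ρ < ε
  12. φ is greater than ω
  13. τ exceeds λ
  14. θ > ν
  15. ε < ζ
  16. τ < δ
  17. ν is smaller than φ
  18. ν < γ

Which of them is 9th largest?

ω

Piecing the relations together gives one ordering: λ < ν < γ < ω < φ < μ < ρ < ε < ζ < θ < τ < δ.
The 9th largest is ω.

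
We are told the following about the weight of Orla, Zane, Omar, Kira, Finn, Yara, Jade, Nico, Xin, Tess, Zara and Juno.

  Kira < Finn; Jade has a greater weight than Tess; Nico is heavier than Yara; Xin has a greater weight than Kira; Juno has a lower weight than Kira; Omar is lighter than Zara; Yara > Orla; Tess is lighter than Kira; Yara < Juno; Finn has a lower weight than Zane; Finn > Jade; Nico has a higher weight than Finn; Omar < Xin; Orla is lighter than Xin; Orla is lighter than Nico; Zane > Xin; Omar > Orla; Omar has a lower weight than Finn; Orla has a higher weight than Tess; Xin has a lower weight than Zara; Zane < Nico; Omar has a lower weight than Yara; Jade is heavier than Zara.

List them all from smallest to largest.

Tess < Orla < Omar < Yara < Juno < Kira < Xin < Zara < Jade < Finn < Zane < Nico

Each adjacent pair is fixed by a given relation: Tess < Orla; Orla < Omar; Omar < Yara; Yara < Juno; Juno < Kira; Kira < Xin; Xin < Zara; Zara < Jade; Jade < Finn; Finn < Zane; Zane < Nico. Chaining them end to end gives the full order.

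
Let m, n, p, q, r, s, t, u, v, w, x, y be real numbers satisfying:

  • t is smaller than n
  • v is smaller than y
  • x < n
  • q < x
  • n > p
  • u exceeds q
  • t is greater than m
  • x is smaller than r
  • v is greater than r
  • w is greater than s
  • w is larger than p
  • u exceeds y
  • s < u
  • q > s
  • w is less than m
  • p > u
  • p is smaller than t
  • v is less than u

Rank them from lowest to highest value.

Each adjacent pair is fixed by a given relation: s < q; q < x; x < r; r < v; v < y; y < u; u < p; p < w; w < m; m < t; t < n. Chaining them end to end gives the full order.

s < q < x < r < v < y < u < p < w < m < t < n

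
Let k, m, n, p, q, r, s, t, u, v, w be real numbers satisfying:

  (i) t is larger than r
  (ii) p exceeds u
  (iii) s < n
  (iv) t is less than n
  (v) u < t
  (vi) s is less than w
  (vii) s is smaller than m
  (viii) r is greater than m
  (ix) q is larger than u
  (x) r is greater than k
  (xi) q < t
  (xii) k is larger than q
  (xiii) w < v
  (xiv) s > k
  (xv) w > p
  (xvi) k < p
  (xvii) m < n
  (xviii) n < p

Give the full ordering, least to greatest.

u < q < k < s < m < r < t < n < p < w < v

Nothing is placed below u, so it is least; from there u < q; q < k; k < s; s < m; m < r; r < t; t < n; n < p; p < w; w < v, each given directly.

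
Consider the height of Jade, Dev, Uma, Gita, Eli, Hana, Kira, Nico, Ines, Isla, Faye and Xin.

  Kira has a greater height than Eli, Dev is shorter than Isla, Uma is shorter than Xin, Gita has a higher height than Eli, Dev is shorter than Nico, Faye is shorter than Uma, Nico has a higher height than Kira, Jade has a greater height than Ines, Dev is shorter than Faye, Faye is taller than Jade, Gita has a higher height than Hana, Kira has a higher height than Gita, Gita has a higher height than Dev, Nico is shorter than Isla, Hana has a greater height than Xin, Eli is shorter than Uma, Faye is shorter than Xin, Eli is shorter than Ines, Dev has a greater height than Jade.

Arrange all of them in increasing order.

Eli < Ines < Jade < Dev < Faye < Uma < Xin < Hana < Gita < Kira < Nico < Isla

Nothing is placed below Eli, so it is least; from there Eli < Ines; Ines < Jade; Jade < Dev; Dev < Faye; Faye < Uma; Uma < Xin; Xin < Hana; Hana < Gita; Gita < Kira; Kira < Nico; Nico < Isla, each given directly.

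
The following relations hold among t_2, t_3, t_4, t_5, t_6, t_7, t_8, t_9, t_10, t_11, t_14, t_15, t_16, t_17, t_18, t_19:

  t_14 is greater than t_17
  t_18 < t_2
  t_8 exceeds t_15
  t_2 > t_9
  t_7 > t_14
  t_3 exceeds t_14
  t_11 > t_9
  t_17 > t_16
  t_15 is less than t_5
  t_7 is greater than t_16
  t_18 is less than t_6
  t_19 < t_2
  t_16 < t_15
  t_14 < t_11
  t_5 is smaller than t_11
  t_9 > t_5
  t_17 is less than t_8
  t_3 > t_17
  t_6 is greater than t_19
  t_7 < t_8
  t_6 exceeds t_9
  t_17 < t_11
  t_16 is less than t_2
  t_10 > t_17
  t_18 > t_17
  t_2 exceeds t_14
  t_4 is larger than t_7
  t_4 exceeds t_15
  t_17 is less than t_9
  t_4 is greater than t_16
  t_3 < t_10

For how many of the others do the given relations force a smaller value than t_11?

6

The elements the relations force below t_11 are t_16, t_17, t_14, t_15, t_5, t_9 — no chain reaches any other.
That is 6.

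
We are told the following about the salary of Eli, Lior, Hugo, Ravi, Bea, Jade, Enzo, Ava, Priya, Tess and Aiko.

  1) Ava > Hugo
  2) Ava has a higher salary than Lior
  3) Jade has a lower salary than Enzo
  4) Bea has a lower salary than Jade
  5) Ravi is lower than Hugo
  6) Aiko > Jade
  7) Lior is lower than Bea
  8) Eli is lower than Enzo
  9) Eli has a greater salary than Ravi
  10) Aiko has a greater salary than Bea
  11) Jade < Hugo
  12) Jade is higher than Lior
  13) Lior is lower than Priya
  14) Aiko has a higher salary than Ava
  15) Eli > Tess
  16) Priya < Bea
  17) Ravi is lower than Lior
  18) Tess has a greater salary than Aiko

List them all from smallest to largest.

The consecutive links are each given: Ravi < Lior; Lior < Priya; Priya < Bea; Bea < Jade; Jade < Hugo; Hugo < Ava; Ava < Aiko; Aiko < Tess; Tess < Eli; Eli < Enzo.

Ravi < Lior < Priya < Bea < Jade < Hugo < Ava < Aiko < Tess < Eli < Enzo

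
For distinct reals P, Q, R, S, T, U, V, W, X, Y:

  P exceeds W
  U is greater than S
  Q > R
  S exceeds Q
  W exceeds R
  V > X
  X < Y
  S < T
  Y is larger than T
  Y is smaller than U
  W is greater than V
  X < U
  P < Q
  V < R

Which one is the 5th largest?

Piecing the relations together gives one ordering: X < V < R < W < P < Q < S < T < Y < U.
Counting 5 from the largest end gives Q.

Q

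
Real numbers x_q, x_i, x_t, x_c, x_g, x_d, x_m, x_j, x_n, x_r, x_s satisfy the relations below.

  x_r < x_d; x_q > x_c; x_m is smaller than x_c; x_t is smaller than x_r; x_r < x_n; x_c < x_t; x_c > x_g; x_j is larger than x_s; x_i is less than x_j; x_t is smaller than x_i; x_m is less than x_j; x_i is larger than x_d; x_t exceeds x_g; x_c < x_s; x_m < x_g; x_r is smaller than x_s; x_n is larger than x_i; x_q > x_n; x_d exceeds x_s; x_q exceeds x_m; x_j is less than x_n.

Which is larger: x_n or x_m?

Link the given pairs in sequence: x_m < x_g; x_g < x_c; x_c < x_t; x_t < x_r; x_r < x_s; x_s < x_d; x_d < x_i; x_i < x_j; x_j < x_n.
Chaining these gives x_m < x_g < x_c < x_t < x_r < x_s < x_d < x_i < x_j < x_n.
So x_m < x_n; x_n is the larger of the two.

x_n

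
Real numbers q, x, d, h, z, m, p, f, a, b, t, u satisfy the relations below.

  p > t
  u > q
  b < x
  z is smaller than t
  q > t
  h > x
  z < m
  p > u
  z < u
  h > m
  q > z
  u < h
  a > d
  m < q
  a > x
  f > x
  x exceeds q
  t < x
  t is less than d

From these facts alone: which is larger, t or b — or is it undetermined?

undetermined

Following every chain through t: above t we get q, d, x, a, u, f, p, h; below t we get z.
b is not reached, and no chain runs the other way from b to t.
So the given relations leave the order of t and b undetermined.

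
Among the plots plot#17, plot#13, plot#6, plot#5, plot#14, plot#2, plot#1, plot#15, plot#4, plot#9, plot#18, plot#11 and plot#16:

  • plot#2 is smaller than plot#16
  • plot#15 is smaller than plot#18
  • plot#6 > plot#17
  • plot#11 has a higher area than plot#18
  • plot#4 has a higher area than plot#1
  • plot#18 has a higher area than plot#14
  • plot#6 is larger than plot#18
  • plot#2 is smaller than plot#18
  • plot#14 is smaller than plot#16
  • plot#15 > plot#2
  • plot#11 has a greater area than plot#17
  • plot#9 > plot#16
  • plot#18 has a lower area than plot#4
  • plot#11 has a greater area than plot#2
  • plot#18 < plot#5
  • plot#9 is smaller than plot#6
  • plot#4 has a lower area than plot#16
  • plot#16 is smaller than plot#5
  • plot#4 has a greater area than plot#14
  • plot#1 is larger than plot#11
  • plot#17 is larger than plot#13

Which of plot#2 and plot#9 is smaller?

The relevant relations are plot#2 < plot#15; plot#15 < plot#18; plot#18 < plot#11; plot#11 < plot#1; plot#1 < plot#4; plot#4 < plot#16; plot#16 < plot#9.
Together: plot#2 < plot#15 < plot#18 < plot#11 < plot#1 < plot#4 < plot#16 < plot#9.
So plot#2 < plot#9; plot#2 is the smaller of the two.

plot#2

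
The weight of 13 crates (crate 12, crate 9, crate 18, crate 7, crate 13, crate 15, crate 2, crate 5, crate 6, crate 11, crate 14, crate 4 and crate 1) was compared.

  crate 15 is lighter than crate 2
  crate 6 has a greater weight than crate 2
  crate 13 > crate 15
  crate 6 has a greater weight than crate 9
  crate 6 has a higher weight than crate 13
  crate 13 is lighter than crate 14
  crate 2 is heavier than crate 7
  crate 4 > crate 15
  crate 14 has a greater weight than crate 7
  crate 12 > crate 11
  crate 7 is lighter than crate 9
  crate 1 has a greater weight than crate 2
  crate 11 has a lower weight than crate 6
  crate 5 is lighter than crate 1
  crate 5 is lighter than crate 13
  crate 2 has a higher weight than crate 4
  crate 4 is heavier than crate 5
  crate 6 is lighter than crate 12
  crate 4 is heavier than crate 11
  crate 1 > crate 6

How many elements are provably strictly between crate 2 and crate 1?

The relations place crate 2 below crate 1. An element lies strictly between them when it is forced above crate 2 and also forced below crate 1.
Above crate 2: {crate 6, crate 12}. Below crate 1: {crate 5, crate 15, crate 11, crate 13, crate 7, crate 4, crate 9, crate 6}.
Intersection: {crate 6} — 1.

1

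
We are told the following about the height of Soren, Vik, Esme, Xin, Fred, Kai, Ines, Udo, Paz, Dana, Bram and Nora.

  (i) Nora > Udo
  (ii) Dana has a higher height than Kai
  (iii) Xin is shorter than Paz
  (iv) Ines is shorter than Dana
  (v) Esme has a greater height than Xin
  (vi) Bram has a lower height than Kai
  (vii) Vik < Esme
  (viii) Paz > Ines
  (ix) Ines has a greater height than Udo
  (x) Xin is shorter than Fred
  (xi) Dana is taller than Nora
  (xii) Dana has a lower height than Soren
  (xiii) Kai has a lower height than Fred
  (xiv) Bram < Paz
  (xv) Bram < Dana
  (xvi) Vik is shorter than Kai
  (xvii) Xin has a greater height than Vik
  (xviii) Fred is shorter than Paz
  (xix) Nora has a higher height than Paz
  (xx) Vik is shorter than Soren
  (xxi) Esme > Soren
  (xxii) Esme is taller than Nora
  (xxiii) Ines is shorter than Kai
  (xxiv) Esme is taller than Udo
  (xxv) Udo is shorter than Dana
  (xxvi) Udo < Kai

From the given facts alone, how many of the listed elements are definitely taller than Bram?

From Bram the given relations immediately reach Kai, Paz, Dana.
From those, Fred, Nora, Soren — 6 in total.
From those, Esme — 7 in total.
Nothing else is reachable above Bram; 7 in all.

7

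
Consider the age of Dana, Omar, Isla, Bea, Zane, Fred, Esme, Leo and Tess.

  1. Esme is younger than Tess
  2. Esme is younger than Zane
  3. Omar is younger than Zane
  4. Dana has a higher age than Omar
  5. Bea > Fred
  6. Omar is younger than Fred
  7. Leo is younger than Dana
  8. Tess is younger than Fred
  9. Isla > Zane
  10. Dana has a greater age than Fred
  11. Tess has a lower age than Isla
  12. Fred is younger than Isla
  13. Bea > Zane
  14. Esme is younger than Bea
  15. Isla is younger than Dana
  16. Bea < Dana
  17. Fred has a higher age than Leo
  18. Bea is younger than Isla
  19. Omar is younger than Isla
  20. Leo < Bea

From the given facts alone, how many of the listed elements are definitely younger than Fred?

The elements the relations force below Fred are Esme, Leo, Tess, Omar — no chain reaches any other.
That is 4.

4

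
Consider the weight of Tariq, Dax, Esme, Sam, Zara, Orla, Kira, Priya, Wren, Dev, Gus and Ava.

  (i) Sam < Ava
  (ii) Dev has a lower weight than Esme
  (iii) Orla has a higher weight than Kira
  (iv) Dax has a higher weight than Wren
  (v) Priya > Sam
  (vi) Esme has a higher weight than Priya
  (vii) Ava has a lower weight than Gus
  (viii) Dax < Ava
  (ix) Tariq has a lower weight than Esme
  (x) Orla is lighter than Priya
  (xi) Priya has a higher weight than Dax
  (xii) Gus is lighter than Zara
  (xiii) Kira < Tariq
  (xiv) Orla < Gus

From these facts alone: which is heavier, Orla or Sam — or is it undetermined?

undetermined

Following every chain through Sam: above Sam we get Ava, Gus, Zara, Priya, Esme.
Orla is not reached, and no chain runs the other way from Orla to Sam.
So the given relations leave the order of Sam and Orla undetermined.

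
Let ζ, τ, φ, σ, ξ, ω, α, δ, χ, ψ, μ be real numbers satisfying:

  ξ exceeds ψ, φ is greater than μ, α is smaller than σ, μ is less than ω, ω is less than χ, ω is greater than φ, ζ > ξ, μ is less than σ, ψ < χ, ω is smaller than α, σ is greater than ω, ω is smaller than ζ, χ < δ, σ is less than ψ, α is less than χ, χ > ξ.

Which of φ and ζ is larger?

φ < ω < α < σ < ψ < ξ < ζ, by transitivity through ω, α, σ, ψ, ξ.
So φ < ζ; ζ is the larger of the two.

ζ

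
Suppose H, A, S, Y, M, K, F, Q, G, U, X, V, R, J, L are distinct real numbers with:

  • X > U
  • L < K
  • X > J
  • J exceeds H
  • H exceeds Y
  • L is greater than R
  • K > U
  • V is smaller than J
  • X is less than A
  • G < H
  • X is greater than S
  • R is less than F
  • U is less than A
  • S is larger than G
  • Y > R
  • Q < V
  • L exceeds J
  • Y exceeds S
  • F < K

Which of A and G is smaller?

G < S and S < Y give G < Y.
With Y < H: G < S < Y < H.
Then H < J extends the chain to J.
With J < X: G < S < Y < H < J < X.
Then X < A extends the chain to A.
So G < A; G is the smaller of the two.

G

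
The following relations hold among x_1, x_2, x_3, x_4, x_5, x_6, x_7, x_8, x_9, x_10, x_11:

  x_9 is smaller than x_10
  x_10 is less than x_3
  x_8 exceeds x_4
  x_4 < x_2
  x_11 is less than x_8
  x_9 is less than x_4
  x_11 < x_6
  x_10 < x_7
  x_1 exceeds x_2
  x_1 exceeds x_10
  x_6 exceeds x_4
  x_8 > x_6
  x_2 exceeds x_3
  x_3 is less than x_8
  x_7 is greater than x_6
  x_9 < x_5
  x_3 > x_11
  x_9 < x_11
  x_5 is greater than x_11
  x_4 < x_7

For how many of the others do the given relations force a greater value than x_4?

5

From x_4 the given relations immediately reach x_2, x_6, x_8, x_7.
From those, x_1 — 5 in total.
No other element is forced above x_4 by the given relations, so the count is 5.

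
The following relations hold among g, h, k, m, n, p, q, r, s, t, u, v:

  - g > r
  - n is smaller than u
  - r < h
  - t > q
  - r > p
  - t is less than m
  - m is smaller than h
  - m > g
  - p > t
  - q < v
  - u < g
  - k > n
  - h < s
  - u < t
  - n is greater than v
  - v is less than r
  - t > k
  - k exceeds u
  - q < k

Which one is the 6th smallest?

The consecutive relations fix a unique order: q < v < n < u < k < t < p < r < g < m < h < s.
Counting 6 from the smallest end gives t.

t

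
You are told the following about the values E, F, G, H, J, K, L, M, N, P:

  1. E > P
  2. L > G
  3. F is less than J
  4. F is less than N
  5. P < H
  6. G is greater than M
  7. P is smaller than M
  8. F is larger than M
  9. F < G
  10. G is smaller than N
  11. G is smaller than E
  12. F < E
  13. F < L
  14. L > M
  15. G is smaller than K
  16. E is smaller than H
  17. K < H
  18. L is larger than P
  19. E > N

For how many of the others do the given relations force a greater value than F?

Directly above F: G, N, E, L, J.
One step further: K, H (7 so far).
No other element is forced above F by the given relations, so the count is 7.

7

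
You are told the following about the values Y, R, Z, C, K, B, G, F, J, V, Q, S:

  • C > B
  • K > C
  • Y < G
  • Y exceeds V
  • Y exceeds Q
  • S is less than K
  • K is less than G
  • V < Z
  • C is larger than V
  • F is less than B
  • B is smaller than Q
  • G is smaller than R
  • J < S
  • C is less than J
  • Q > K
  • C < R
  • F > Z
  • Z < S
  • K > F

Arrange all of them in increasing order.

V < Z < F < B < C < J < S < K < Q < Y < G < R

Each adjacent pair is fixed by a given relation: V < Z; Z < F; F < B; B < C; C < J; J < S; S < K; K < Q; Q < Y; Y < G; G < R. Chaining them end to end gives the full order.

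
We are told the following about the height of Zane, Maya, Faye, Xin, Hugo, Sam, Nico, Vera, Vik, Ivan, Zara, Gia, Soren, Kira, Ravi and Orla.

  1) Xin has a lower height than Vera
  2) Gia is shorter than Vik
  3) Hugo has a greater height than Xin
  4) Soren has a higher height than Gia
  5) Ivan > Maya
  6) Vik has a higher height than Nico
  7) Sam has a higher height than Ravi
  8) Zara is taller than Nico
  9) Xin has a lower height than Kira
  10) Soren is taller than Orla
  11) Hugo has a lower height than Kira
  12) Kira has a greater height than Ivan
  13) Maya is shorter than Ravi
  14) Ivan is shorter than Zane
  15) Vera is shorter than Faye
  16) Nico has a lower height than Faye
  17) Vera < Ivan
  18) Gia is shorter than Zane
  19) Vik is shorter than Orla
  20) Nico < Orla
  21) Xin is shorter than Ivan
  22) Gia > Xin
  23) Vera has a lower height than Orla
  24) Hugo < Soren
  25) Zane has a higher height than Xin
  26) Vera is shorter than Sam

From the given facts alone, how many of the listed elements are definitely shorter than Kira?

5

The elements the relations force below Kira are Xin, Vera, Hugo, Maya, Ivan — no chain reaches any other.
That is 5.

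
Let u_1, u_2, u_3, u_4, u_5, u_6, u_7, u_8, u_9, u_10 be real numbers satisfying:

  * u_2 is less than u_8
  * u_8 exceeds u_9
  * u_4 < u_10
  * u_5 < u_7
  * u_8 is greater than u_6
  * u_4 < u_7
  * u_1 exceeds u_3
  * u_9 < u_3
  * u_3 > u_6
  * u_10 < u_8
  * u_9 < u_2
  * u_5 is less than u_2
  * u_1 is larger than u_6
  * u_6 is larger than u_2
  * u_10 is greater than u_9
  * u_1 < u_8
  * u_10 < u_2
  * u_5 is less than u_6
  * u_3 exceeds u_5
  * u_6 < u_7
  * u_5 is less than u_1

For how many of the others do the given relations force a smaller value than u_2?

4

The elements the relations force below u_2 are u_9, u_5, u_4, u_10 — no chain reaches any other.
That is 4.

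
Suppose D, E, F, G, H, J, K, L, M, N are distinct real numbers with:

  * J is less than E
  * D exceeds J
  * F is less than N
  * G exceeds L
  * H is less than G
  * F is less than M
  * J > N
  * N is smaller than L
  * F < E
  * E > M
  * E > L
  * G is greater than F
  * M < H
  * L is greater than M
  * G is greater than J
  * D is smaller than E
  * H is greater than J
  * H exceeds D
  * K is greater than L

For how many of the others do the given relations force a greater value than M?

5

The elements the relations force above M are H, L, K, E, G — no chain reaches any other.
That is 5.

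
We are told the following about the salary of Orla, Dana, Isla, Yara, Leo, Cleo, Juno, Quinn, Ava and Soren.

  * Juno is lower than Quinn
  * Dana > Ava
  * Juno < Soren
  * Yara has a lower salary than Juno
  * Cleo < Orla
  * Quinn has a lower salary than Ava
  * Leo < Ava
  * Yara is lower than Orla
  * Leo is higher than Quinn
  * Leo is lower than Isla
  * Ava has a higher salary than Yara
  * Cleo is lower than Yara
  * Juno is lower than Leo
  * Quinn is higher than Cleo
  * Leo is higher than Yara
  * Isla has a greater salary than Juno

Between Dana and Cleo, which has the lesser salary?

Following the relations from Cleo: Cleo < Yara < Juno < Quinn < Leo < Ava < Dana.
So Cleo < Dana; Cleo is the lower of the two.

Cleo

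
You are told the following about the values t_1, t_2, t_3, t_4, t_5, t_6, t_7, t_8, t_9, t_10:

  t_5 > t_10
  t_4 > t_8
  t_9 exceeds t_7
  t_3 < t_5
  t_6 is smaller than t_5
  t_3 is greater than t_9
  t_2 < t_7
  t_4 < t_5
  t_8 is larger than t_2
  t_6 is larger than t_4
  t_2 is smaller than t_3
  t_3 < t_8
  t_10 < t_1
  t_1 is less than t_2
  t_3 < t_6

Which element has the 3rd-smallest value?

Piecing the relations together gives one ordering: t_10 < t_1 < t_2 < t_7 < t_9 < t_3 < t_8 < t_4 < t_6 < t_5.
The 3rd smallest is t_2.

t_2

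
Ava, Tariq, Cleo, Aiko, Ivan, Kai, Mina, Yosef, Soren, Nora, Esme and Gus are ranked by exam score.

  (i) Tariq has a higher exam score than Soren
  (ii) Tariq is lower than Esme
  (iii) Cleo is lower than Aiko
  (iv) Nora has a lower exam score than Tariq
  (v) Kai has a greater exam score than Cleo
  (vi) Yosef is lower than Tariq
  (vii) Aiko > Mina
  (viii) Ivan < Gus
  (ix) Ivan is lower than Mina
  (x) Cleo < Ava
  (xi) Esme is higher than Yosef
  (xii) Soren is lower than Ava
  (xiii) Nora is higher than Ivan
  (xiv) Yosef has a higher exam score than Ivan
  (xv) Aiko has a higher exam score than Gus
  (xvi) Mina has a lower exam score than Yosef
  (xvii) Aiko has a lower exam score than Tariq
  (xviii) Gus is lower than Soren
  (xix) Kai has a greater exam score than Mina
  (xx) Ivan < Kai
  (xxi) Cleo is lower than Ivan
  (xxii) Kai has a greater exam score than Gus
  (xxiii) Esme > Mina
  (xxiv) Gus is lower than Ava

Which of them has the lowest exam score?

Ivan is not least since Cleo < Ivan; Gus is not least since Ivan < Gus; Mina is not least since Ivan < Mina; Kai is not least since Mina < Kai; Yosef is not least since Ivan < Yosef; Aiko is not least since Mina < Aiko; Soren is not least since Gus < Soren; Nora is not least since Ivan < Nora; Tariq is not least since Nora < Tariq; Ava is not least since Soren < Ava; Esme is not least since Tariq < Esme.
Only Cleo has nothing below it, so Cleo is the lowest exam score.

Cleo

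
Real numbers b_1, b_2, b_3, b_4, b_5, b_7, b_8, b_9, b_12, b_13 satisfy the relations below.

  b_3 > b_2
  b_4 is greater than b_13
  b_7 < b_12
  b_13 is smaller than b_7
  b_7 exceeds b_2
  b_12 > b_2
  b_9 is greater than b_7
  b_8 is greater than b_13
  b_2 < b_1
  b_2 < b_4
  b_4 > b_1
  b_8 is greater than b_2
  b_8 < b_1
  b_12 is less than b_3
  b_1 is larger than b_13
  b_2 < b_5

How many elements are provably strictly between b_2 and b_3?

2

The relations place b_2 below b_3. An element lies strictly between them when it is forced above b_2 and also forced below b_3.
Above b_2: {b_8, b_1, b_7, b_4, b_12, b_5, b_9}. Below b_3: {b_13, b_7, b_12}.
Intersection: {b_7, b_12} — 2.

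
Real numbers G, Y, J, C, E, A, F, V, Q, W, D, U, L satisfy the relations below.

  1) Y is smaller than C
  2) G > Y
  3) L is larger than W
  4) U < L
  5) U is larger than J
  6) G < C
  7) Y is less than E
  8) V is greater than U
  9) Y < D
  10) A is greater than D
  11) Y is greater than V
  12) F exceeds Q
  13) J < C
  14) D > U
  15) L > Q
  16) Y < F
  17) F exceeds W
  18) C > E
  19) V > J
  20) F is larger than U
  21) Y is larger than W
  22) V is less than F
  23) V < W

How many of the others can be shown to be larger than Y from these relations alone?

The elements the relations force above Y are G, D, E, F, A, C — no chain reaches any other.
That is 6.

6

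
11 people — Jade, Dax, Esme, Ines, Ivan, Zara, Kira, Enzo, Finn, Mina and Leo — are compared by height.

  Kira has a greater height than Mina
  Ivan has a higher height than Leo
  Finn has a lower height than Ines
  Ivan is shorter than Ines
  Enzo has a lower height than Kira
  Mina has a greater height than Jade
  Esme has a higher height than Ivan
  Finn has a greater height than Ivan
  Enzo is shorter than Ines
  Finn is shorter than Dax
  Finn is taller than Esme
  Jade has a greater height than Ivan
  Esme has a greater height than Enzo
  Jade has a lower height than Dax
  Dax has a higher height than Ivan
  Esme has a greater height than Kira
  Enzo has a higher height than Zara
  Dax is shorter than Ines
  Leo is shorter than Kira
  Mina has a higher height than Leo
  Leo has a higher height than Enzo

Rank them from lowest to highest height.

The consecutive links are each given: Zara < Enzo; Enzo < Leo; Leo < Ivan; Ivan < Jade; Jade < Mina; Mina < Kira; Kira < Esme; Esme < Finn; Finn < Dax; Dax < Ines.

Zara < Enzo < Leo < Ivan < Jade < Mina < Kira < Esme < Finn < Dax < Ines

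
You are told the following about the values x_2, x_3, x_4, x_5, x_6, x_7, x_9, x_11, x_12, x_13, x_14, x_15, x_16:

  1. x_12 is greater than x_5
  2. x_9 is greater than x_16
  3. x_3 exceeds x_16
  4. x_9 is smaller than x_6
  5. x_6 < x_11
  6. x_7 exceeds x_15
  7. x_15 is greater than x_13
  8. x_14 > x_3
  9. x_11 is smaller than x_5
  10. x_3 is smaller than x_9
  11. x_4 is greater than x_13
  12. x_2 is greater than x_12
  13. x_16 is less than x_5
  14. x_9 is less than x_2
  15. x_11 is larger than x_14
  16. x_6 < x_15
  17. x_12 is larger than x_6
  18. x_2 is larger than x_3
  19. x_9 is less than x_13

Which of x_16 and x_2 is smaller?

x_16 < x_3 and x_3 < x_14 give x_16 < x_14.
With x_14 < x_11: x_16 < x_3 < x_14 < x_11.
Then x_11 < x_5 extends the chain to x_5.
With x_5 < x_12: x_16 < x_3 < x_14 < x_11 < x_5 < x_12.
Then x_12 < x_2 extends the chain to x_2.
So x_16 < x_2; x_16 is the smaller of the two.

x_16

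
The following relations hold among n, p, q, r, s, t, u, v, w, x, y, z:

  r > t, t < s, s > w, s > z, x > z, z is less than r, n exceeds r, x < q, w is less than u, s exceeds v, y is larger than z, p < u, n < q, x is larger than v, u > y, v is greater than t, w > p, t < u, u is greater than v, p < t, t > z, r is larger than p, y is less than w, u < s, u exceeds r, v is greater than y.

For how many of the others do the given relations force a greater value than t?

7

From t the given relations immediately reach v, r, u, s.
From those, x, n — 6 in total.
From those, q — 7 in total.
No other element is forced above t by the given relations, so the count is 7.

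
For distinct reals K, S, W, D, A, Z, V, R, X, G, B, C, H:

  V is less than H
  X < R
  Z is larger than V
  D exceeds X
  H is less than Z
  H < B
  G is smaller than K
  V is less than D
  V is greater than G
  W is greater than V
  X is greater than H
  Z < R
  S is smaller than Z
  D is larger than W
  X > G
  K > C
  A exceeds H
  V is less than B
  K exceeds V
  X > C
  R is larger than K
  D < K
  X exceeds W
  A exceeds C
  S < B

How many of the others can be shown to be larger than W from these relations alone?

From W the given relations immediately reach X, D.
From those, K, R — 4 in total.
Nothing else is reachable above W; 4 in all.

4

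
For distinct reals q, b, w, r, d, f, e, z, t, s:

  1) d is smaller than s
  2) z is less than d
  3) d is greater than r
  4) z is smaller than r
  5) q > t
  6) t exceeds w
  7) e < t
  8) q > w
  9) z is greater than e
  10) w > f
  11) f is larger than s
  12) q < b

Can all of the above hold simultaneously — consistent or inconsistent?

consistent

The single ordering e < z < r < d < s < f < w < t < q < b satisfies every listed relation, so no contradiction arises.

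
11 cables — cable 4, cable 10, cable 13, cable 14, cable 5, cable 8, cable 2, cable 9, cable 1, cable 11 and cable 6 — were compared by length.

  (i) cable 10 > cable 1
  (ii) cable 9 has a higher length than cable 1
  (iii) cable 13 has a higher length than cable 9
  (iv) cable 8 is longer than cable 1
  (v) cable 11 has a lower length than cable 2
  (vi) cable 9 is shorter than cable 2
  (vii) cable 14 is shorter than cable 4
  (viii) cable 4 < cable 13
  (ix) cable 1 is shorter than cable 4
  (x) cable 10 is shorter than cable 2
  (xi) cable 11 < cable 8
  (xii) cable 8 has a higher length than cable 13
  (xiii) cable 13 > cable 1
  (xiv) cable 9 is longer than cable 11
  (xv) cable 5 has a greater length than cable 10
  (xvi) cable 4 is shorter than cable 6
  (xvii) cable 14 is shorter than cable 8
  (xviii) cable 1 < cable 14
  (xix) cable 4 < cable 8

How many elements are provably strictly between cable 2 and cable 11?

1

Chaining upward from cable 11 reaches: cable 9, cable 13, cable 8.
Chaining downward from cable 2 reaches: cable 1, cable 10, cable 9.
Strictly between cable 11 and cable 2 are those in both lists: cable 9 — 1 element.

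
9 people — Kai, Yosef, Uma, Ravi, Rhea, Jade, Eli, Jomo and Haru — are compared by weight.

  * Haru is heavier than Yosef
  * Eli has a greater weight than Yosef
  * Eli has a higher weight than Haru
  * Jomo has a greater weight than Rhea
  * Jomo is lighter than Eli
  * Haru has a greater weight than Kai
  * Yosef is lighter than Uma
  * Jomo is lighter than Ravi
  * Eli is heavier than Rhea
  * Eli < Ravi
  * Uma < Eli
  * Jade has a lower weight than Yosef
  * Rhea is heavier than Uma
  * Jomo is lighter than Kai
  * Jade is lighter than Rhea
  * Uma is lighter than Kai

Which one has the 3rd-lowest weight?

Chaining the given pairs: Jade < Yosef < Uma < Rhea < Jomo < Kai < Haru < Eli < Ravi.
Counting 3 from the smallest end gives Uma.

Uma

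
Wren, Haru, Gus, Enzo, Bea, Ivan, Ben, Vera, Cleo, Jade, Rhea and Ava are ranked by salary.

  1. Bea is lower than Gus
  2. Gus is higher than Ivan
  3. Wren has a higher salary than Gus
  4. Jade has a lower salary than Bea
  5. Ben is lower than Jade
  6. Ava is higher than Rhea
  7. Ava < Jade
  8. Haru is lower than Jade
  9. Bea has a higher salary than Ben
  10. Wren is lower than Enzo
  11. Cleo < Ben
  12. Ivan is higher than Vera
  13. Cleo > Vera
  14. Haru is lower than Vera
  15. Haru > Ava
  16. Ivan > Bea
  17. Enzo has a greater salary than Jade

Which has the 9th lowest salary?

Ivan

Piecing the relations together gives one ordering: Rhea < Ava < Haru < Vera < Cleo < Ben < Jade < Bea < Ivan < Gus < Wren < Enzo.
The 9th smallest is Ivan.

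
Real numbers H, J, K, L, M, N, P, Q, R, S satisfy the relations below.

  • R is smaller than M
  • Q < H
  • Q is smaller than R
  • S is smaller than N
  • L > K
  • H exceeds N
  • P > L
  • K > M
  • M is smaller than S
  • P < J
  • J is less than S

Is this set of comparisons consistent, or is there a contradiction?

The single ordering Q < R < M < K < L < P < J < S < N < H satisfies every listed relation, so no contradiction arises.

consistent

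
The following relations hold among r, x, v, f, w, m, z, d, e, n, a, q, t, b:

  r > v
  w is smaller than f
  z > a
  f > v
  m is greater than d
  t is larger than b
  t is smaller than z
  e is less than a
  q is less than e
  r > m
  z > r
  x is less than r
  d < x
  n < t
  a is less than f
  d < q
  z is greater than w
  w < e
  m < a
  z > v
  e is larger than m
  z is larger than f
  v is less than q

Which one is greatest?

v is not greatest since v < r; b is not greatest since b < t; n is not greatest since n < t; d is not greatest since d < x; w is not greatest since w < f; m is not greatest since m < e; t is not greatest since t < z; x is not greatest since x < r; r is not greatest since r < z; q is not greatest since q < e; e is not greatest since e < a; a is not greatest since a < z; f is not greatest since f < z.
Only z has nothing above it, so z is the greatest.

z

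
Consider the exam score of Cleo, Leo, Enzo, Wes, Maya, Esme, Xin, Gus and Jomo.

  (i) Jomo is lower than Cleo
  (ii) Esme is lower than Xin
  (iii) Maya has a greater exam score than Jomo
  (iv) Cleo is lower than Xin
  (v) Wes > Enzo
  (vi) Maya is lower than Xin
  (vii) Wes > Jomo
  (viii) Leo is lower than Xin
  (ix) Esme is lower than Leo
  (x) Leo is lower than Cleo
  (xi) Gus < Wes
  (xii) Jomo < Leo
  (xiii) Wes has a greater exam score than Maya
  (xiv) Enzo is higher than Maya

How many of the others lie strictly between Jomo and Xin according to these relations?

Chaining upward from Jomo reaches: Maya, Enzo, Wes, Leo, Cleo.
Chaining downward from Xin reaches: Maya, Esme, Leo, Cleo.
Strictly between Jomo and Xin are those in both lists: Maya, Leo, Cleo — 3 elements.

3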